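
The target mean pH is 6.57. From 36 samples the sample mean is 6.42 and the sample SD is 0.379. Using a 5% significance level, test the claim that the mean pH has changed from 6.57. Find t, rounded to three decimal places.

H0: μ = 6.57; H1: μ ≠ 6.57 (one-sample t-test, two-sided).
t = (x̄ − μ₀)/(s/√n) = (6.42 − 6.57)/(0.379/√36) = -2.375
df = n − 1 = 35
Two-sided p-value ≈ 0.023
Since p ≈ 0.023 < α = 0.05, reject H0; the evidence is statistically significant.

-2.375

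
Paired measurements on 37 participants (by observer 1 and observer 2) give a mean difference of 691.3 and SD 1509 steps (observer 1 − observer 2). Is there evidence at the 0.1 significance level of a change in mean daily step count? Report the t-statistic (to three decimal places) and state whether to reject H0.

t = 2.787; reject H0

H0: μ_d = 0; H1: μ_d ≠ 0 (paired t-test on the differences, two-sided).
t = d̄/(s_d/√n) = 691.3/(1509/√37) = 2.787
df = n − 1 = 36
Two-sided p-value ≈ 0.0084
Since p ≈ 0.0084 < α = 0.1, reject H0; the evidence is statistically significant.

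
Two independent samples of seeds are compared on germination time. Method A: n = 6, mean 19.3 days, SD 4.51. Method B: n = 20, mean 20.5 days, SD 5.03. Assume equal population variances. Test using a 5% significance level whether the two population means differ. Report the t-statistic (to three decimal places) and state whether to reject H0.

Let group 1 = method A, group 2 = method B. H0: μ_1 = μ_2; H1: μ_1 ≠ μ_2 (two-sample pooled-variance t-test, two-sided).
s_p² = [(6−1)·4.51² + (20−1)·5.03²]/(6+20−2) = 24.2674
t = (19.3 − 20.5)/√[24.2674·(1/6 + 1/20)] = -0.523
df = n₁ + n₂ − 2 = 24
Two-sided p-value ≈ 0.6055
Since p ≈ 0.6055 > α = 0.05, fail to reject H0; the data do not provide sufficient evidence against H0.

t = -0.523; fail to reject H0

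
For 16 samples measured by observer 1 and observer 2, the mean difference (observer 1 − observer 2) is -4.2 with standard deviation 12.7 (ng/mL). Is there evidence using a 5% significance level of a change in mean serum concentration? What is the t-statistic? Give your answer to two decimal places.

H0: μ_d = 0; H1: μ_d ≠ 0 (paired t-test on the differences, two-sided).
t = d̄/(s_d/√n) = -4.2/(12.7/√16) = -1.32
df = n − 1 = 15
Two-sided p-value ≈ 0.206
Since p ≈ 0.206 > α = 0.05, fail to reject H0; the evidence is not statistically significant.

-1.32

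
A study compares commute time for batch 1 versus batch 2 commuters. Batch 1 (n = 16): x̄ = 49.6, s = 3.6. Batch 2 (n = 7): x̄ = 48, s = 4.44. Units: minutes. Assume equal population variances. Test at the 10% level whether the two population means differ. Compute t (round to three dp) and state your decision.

t = 0.915; fail to reject H0

Let group 1 = batch 1, group 2 = batch 2. H0: μ_1 = μ_2; H1: μ_1 ≠ μ_2 (two-sample pooled-variance t-test, two-sided).
s_p² = [(16−1)·3.6² + (7−1)·4.44²]/(16+7−2) = 14.8896
t = (49.6 − 48)/√[14.8896·(1/16 + 1/7)] = 0.915
df = n₁ + n₂ − 2 = 21
Two-sided p-value ≈ 0.371
Since p ≈ 0.371 > α = 0.1, fail to reject H0; the evidence is not statistically significant.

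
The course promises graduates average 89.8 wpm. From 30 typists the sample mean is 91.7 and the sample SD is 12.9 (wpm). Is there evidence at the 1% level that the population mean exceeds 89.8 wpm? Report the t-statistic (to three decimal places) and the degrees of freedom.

H0: μ = 89.8; H1: μ > 89.8 (one-sample t-test, right-tailed).
t = (x̄ − μ₀)/(s/√n) = (91.7 − 89.8)/(12.9/√30) = 0.807
df = n − 1 = 29
p-value = P(T ≥ 0.807) ≈ 0.2132
Since p ≈ 0.2132 > α = 0.01, fail to reject H0; the evidence is not statistically significant.

t = 0.807, df = 29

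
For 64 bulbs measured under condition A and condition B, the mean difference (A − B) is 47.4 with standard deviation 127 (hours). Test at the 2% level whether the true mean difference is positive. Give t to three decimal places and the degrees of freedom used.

t = 2.986, df = 63

H0: μ_d = 0; H1: μ_d > 0 (paired t-test on the differences, right-tailed).
t = d̄/(s_d/√n) = 47.4/(127/√64) = 2.986
df = n − 1 = 63
p-value = P(T ≥ 2.986) ≈ 0.0020
Since p ≈ 0.0020 < α = 0.02, reject H0; the data support H1.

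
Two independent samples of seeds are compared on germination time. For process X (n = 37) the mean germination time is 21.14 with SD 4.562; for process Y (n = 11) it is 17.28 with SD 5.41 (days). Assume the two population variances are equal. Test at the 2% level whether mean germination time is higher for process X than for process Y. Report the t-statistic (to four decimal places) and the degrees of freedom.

t = 2.3617, df = 46

Let group 1 = process X, group 2 = process Y. H0: μ_1 = μ_2; H1: μ_1 > μ_2 (two-sample pooled-variance t-test, right-tailed).
s_p² = [(37−1)·4.562² + (11−1)·5.41²]/(37+11−2) = 22.6502
t = (21.14 − 17.28)/√[22.6502·(1/37 + 1/11)] = 2.3617
df = n₁ + n₂ − 2 = 46
p-value = P(T ≥ 2.3617) ≈ 0.0112
Since p ≈ 0.0112 < α = 0.02, reject H0; the data support H1.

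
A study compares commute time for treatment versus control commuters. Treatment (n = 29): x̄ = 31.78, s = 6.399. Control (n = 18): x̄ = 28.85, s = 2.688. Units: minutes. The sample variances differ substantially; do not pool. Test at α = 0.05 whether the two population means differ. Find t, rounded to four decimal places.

2.1758

Let group 1 = treatment, group 2 = control. H0: μ_1 = μ_2; H1: μ_1 ≠ μ_2 (Welch's two-sample t-test, two-sided).
t = (x̄_1 − x̄_2)/√(s_1²/n_1 + s_2²/n_2) = (31.78 − 28.85)/√(6.399²/29 + 2.688²/18) = 2.1758
Welch–Satterthwaite df ≈ 40.76
Two-sided p-value ≈ 0.0354
Since p ≈ 0.0354 < α = 0.05, reject H0; the data support H1.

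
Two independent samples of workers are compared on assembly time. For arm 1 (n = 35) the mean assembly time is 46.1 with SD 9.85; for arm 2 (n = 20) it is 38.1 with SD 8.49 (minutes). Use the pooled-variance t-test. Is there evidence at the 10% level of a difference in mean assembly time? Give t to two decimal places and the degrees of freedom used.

Let group 1 = arm 1, group 2 = arm 2. H0: μ_1 = μ_2; H1: μ_1 ≠ μ_2 (two-sample pooled-variance t-test, two-sided).
s_p² = [(35−1)·9.85² + (20−1)·8.49²]/(35+20−2) = 88.0809
t = (46.1 − 38.1)/√[88.0809·(1/35 + 1/20)] = 3.04
df = n₁ + n₂ − 2 = 53
Two-sided p-value ≈ 0.004
Since p ≈ 0.004 < α = 0.1, reject H0; the data support H1.

t = 3.04, df = 53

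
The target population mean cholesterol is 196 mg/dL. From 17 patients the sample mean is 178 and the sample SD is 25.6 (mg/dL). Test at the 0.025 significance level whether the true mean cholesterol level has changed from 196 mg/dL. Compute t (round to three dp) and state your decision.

H0: μ = 196; H1: μ ≠ 196 (one-sample t-test, two-sided).
t = (x̄ − μ₀)/(s/√n) = (178 − 196)/(25.6/√17) = -2.899
df = n − 1 = 16
Two-sided p-value ≈ 0.010
Since p ≈ 0.010 < α = 0.025, reject H0; the evidence is statistically significant.

t = -2.899; reject H0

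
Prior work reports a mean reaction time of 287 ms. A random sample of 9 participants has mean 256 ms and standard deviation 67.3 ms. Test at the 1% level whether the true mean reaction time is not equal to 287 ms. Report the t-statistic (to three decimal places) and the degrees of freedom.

H0: μ = 287; H1: μ ≠ 287 (one-sample t-test, two-sided).
t = (x̄ − μ₀)/(s/√n) = (256 − 287)/(67.3/√9) = -1.382
df = n − 1 = 8
Two-sided p-value ≈ 0.2044
Since p ≈ 0.2044 > α = 0.01, fail to reject H0; the evidence is not statistically significant.

t = -1.382, df = 8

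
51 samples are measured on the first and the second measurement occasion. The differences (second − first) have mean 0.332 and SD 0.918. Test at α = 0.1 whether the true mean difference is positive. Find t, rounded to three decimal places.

2.583

H0: μ_d = 0; H1: μ_d > 0 (paired t-test on the differences, right-tailed).
t = d̄/(s_d/√n) = 0.332/(0.918/√51) = 2.583
df = n − 1 = 50
p-value = P(T ≥ 2.583) ≈ 0.0064
Since p ≈ 0.0064 < α = 0.1, reject H0; the data support H1.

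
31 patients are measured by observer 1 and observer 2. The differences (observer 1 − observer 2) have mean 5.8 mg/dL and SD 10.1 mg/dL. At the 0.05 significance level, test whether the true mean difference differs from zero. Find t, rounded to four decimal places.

3.1973

H0: μ_d = 0; H1: μ_d ≠ 0 (paired t-test on the differences, two-sided).
t = d̄/(s_d/√n) = 5.8/(10.1/√31) = 3.1973
df = n − 1 = 30
Two-sided p-value ≈ 0.0033
Since p ≈ 0.0033 < α = 0.05, reject H0; the data support H1.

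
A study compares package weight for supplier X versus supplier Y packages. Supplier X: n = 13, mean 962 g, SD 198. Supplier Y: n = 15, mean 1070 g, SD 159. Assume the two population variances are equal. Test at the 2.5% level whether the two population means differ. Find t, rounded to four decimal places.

-1.6006

Let group 1 = supplier X, group 2 = supplier Y. H0: μ_1 = μ_2; H1: μ_1 ≠ μ_2 (two-sample pooled-variance t-test, two-sided).
s_p² = [(13−1)·198² + (15−1)·159²]/(13+15−2) = 31707
t = (962 − 1070)/√[31707·(1/13 + 1/15)] = -1.6006
df = n₁ + n₂ − 2 = 26
Two-sided p-value ≈ 0.122
Since p ≈ 0.122 > α = 0.025, fail to reject H0; the evidence is not statistically significant.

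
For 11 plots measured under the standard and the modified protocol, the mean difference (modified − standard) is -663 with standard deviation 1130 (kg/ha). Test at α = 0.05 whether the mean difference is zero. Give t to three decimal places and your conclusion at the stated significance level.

t = -1.946; fail to reject H0

H0: μ_d = 0; H1: μ_d ≠ 0 (paired t-test on the differences, two-sided).
t = d̄/(s_d/√n) = -663/(1130/√11) = -1.946
df = n − 1 = 10
Two-sided p-value ≈ 0.0803
Since p ≈ 0.0803 > α = 0.05, fail to reject H0; the evidence is not statistically significant.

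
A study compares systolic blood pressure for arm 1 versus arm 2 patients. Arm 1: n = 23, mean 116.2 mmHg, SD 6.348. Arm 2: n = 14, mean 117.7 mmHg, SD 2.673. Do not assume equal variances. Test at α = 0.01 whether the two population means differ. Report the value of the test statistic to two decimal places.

-1.00

Let group 1 = arm 1, group 2 = arm 2. H0: μ_1 = μ_2; H1: μ_1 ≠ μ_2 (Welch's two-sample t-test, two-sided).
t = (x̄_1 − x̄_2)/√(s_1²/n_1 + s_2²/n_2) = (116.2 − 117.7)/√(6.348²/23 + 2.673²/14) = -1.00
Welch–Satterthwaite df ≈ 32.08
Two-sided p-value ≈ 0.326
Since p ≈ 0.326 > α = 0.01, fail to reject H0; the evidence is not statistically significant.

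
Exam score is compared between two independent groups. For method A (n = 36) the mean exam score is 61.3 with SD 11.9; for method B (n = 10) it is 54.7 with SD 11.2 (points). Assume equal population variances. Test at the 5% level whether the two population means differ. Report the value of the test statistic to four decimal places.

Let group 1 = method A, group 2 = method B. H0: μ_1 = μ_2; H1: μ_1 ≠ μ_2 (two-sample pooled-variance t-test, two-sided).
s_p² = [(36−1)·11.9² + (10−1)·11.2²]/(36+10−2) = 138.303
t = (61.3 − 54.7)/√[138.303·(1/36 + 1/10)] = 1.5700
df = n₁ + n₂ − 2 = 44
Two-sided p-value ≈ 0.1236
Since p ≈ 0.1236 > α = 0.05, fail to reject H0; the evidence is not statistically significant.

1.5700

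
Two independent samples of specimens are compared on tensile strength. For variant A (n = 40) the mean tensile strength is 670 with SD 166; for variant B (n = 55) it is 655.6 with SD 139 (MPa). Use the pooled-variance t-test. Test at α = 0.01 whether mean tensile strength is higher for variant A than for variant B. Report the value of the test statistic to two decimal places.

0.46

Let group 1 = variant A, group 2 = variant B. H0: μ_1 = μ_2; H1: μ_1 > μ_2 (two-sample pooled-variance t-test, right-tailed).
s_p² = [(40−1)·166² + (55−1)·139²]/(40+55−2) = 22774.4
t = (670 − 655.6)/√[22774.4·(1/40 + 1/55)] = 0.46
df = n₁ + n₂ − 2 = 93
p-value = P(T ≥ 0.46) ≈ 0.324
Since p ≈ 0.324 > α = 0.01, fail to reject H0; the data do not provide sufficient evidence against H0.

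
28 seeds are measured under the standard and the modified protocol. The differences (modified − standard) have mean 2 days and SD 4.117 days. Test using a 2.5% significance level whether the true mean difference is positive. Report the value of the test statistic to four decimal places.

H0: μ_d = 0; H1: μ_d > 0 (paired t-test on the differences, right-tailed).
t = d̄/(s_d/√n) = 2/(4.117/√28) = 2.5706
df = n − 1 = 27
p-value = P(T ≥ 2.5706) ≈ 0.0080
Since p ≈ 0.0080 < α = 0.025, reject H0; the evidence is statistically significant.

2.5706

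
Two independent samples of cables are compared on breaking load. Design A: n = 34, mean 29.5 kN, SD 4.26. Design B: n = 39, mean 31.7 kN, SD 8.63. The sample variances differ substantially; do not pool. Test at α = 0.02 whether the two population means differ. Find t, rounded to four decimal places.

Let group 1 = design A, group 2 = design B. H0: μ_1 = μ_2; H1: μ_1 ≠ μ_2 (Welch's two-sample t-test, two-sided).
t = (x̄_1 − x̄_2)/√(s_1²/n_1 + s_2²/n_2) = (29.5 − 31.7)/√(4.26²/34 + 8.63²/39) = -1.4074
Welch–Satterthwaite df ≈ 57.08
Two-sided p-value ≈ 0.1647
Since p ≈ 0.1647 > α = 0.02, fail to reject H0; the data do not provide sufficient evidence against H0.

-1.4074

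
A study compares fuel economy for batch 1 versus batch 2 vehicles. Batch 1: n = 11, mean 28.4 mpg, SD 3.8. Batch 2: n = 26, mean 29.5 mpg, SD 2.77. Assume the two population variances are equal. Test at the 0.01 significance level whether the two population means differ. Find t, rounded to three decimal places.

Let group 1 = batch 1, group 2 = batch 2. H0: μ_1 = μ_2; H1: μ_1 ≠ μ_2 (two-sample pooled-variance t-test, two-sided).
s_p² = [(11−1)·3.8² + (26−1)·2.77²]/(11+26−2) = 9.60636
t = (28.4 − 29.5)/√[9.60636·(1/11 + 1/26)] = -0.987
df = n₁ + n₂ − 2 = 35
Two-sided p-value ≈ 0.331
Since p ≈ 0.331 > α = 0.01, fail to reject H0; the data do not provide sufficient evidence against H0.

-0.987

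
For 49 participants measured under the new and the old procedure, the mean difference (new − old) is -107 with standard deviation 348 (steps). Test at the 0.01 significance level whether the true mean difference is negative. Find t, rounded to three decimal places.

-2.152

H0: μ_d = 0; H1: μ_d < 0 (paired t-test on the differences, left-tailed).
t = d̄/(s_d/√n) = -107/(348/√49) = -2.152
df = n − 1 = 48
p-value = P(T ≤ -2.152) ≈ 0.018
Since p ≈ 0.018 > α = 0.01, fail to reject H0; the data do not provide sufficient evidence against H0.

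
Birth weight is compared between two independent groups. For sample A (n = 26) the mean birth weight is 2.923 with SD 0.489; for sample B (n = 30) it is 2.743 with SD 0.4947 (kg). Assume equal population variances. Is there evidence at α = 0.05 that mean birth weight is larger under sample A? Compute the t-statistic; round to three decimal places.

Let group 1 = sample A, group 2 = sample B. H0: μ_1 = μ_2; H1: μ_1 > μ_2 (two-sample pooled-variance t-test, right-tailed).
s_p² = [(26−1)·0.489² + (30−1)·0.4947²]/(26+30−2) = 0.242132
t = (2.923 − 2.743)/√[0.242132·(1/26 + 1/30)] = 1.365
df = n₁ + n₂ − 2 = 54
p-value = P(T ≥ 1.365) ≈ 0.0889
Since p ≈ 0.0889 > α = 0.05, fail to reject H0; the evidence is not statistically significant.

1.365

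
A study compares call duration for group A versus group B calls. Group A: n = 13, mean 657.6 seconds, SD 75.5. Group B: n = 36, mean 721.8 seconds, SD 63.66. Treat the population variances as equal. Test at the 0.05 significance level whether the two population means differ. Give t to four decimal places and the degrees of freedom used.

Let group 1 = group A, group 2 = group B. H0: μ_1 = μ_2; H1: μ_1 ≠ μ_2 (two-sample pooled-variance t-test, two-sided).
s_p² = [(13−1)·75.5² + (36−1)·63.66²]/(13+36−2) = 4473.27
t = (657.6 − 721.8)/√[4473.27·(1/13 + 1/36)] = -2.9665
df = n₁ + n₂ − 2 = 47
Two-sided p-value ≈ 0.005
Since p ≈ 0.005 < α = 0.05, reject H0; the data support H1.

t = -2.9665, df = 47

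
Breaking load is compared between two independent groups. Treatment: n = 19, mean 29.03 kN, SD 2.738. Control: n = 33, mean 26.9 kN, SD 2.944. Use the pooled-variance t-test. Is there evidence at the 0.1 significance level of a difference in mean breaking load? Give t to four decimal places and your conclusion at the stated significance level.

t = 2.5757; reject H0

Let group 1 = treatment, group 2 = control. H0: μ_1 = μ_2; H1: μ_1 ≠ μ_2 (two-sample pooled-variance t-test, two-sided).
s_p² = [(19−1)·2.738² + (33−1)·2.944²]/(19+33−2) = 8.24576
t = (29.03 − 26.9)/√[8.24576·(1/19 + 1/33)] = 2.5757
df = n₁ + n₂ − 2 = 50
Two-sided p-value ≈ 0.0130
Since p ≈ 0.0130 < α = 0.1, reject H0; the data support H1.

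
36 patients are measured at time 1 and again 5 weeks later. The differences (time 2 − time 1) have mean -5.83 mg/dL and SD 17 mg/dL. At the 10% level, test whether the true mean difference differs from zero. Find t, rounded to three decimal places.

H0: μ_d = 0; H1: μ_d ≠ 0 (paired t-test on the differences, two-sided).
t = d̄/(s_d/√n) = -5.83/(17/√36) = -2.058
df = n − 1 = 35
Two-sided p-value ≈ 0.0471
Since p ≈ 0.0471 < α = 0.1, reject H0; the data support H1.

-2.058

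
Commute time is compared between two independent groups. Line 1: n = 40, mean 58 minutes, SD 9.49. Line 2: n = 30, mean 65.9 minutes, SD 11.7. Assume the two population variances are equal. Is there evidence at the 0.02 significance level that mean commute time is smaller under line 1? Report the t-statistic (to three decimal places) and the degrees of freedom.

t = -3.118, df = 68

Let group 1 = line 1, group 2 = line 2. H0: μ_1 = μ_2; H1: μ_1 < μ_2 (two-sample pooled-variance t-test, left-tailed).
s_p² = [(40−1)·9.49² + (30−1)·11.7²]/(40+30−2) = 110.032
t = (58 − 65.9)/√[110.032·(1/40 + 1/30)] = -3.118
df = n₁ + n₂ − 2 = 68
p-value = P(T ≤ -3.118) ≈ 0.0013
Since p ≈ 0.0013 < α = 0.02, reject H0; the evidence is statistically significant.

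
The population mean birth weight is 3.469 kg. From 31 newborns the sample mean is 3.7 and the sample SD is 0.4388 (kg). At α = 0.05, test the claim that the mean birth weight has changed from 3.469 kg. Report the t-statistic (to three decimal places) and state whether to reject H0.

t = 2.931; reject H0

H0: μ = 3.469; H1: μ ≠ 3.469 (one-sample t-test, two-sided).
t = (x̄ − μ₀)/(s/√n) = (3.7 − 3.469)/(0.4388/√31) = 2.931
df = n − 1 = 30
Two-sided p-value ≈ 0.006
Since p ≈ 0.006 < α = 0.05, reject H0; the data support H1.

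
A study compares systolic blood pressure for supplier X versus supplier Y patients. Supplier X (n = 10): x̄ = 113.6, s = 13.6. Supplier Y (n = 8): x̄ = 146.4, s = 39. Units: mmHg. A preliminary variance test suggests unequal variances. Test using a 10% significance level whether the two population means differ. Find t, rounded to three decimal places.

-2.271

Let group 1 = supplier X, group 2 = supplier Y. H0: μ_1 = μ_2; H1: μ_1 ≠ μ_2 (Welch's two-sample t-test, two-sided).
t = (x̄_1 − x̄_2)/√(s_1²/n_1 + s_2²/n_2) = (113.6 − 146.4)/√(13.6²/10 + 39²/8) = -2.271
Welch–Satterthwaite df ≈ 8.37
Two-sided p-value ≈ 0.051
Since p ≈ 0.051 < α = 0.1, reject H0; the evidence is statistically significant.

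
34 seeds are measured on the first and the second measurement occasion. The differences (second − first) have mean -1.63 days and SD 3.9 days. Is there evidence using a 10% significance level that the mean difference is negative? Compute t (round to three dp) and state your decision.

t = -2.437; reject H0

H0: μ_d = 0; H1: μ_d < 0 (paired t-test on the differences, left-tailed).
t = d̄/(s_d/√n) = -1.63/(3.9/√34) = -2.437
df = n − 1 = 33
p-value = P(T ≤ -2.437) ≈ 0.010
Since p ≈ 0.010 < α = 0.1, reject H0; the data support H1.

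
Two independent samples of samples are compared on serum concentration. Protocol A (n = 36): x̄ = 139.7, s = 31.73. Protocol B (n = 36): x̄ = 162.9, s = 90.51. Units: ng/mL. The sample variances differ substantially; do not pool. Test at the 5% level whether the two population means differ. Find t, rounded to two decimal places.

Let group 1 = protocol A, group 2 = protocol B. H0: μ_1 = μ_2; H1: μ_1 ≠ μ_2 (Welch's two-sample t-test, two-sided).
t = (x̄_1 − x̄_2)/√(s_1²/n_1 + s_2²/n_2) = (139.7 − 162.9)/√(31.73²/36 + 90.51²/36) = -1.45
Welch–Satterthwaite df ≈ 43.47
Two-sided p-value ≈ 0.154
Since p ≈ 0.154 > α = 0.05, fail to reject H0; the evidence is not statistically significant.

-1.45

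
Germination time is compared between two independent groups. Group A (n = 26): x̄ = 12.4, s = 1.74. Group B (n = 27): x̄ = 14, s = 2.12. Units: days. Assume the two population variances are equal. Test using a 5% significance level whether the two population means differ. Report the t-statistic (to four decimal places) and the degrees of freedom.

Let group 1 = group A, group 2 = group B. H0: μ_1 = μ_2; H1: μ_1 ≠ μ_2 (two-sample pooled-variance t-test, two-sided).
s_p² = [(26−1)·1.74² + (27−1)·2.12²]/(26+27−2) = 3.77538
t = (12.4 − 14)/√[3.77538·(1/26 + 1/27)] = -2.9969
df = n₁ + n₂ − 2 = 51
Two-sided p-value ≈ 0.004
Since p ≈ 0.004 < α = 0.05, reject H0; the evidence is statistically significant.

t = -2.9969, df = 51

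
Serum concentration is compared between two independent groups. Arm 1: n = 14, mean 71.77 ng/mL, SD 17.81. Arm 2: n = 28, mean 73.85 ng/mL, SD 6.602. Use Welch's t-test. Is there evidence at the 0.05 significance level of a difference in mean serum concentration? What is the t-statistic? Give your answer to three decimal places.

Let group 1 = arm 1, group 2 = arm 2. H0: μ_1 = μ_2; H1: μ_1 ≠ μ_2 (Welch's two-sample t-test, two-sided).
t = (x̄_1 − x̄_2)/√(s_1²/n_1 + s_2²/n_2) = (71.77 − 73.85)/√(17.81²/14 + 6.602²/28) = -0.423
Welch–Satterthwaite df ≈ 14.81
Two-sided p-value ≈ 0.6786
Since p ≈ 0.6786 > α = 0.05, fail to reject H0; the evidence is not statistically significant.

-0.423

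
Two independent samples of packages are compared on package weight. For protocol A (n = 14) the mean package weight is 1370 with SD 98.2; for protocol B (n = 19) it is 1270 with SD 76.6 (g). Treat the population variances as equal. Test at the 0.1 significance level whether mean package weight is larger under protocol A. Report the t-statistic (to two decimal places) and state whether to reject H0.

t = 3.29; reject H0

Let group 1 = protocol A, group 2 = protocol B. H0: μ_1 = μ_2; H1: μ_1 > μ_2 (two-sample pooled-variance t-test, right-tailed).
s_p² = [(14−1)·98.2² + (19−1)·76.6²]/(14+19−2) = 7450.91
t = (1370 − 1270)/√[7450.91·(1/14 + 1/19)] = 3.29
df = n₁ + n₂ − 2 = 31
p-value = P(T ≥ 3.29) ≈ 0.0013
Since p ≈ 0.0013 < α = 0.1, reject H0; the evidence is statistically significant.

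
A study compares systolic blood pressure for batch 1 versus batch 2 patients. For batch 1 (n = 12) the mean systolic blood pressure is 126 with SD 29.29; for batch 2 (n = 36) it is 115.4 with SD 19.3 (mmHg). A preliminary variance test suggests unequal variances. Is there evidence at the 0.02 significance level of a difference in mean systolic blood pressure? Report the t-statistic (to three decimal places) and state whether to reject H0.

Let group 1 = batch 1, group 2 = batch 2. H0: μ_1 = μ_2; H1: μ_1 ≠ μ_2 (Welch's two-sample t-test, two-sided).
t = (x̄_1 − x̄_2)/√(s_1²/n_1 + s_2²/n_2) = (126 − 115.4)/√(29.29²/12 + 19.3²/36) = 1.172
Welch–Satterthwaite df ≈ 14.32
Two-sided p-value ≈ 0.260
Since p ≈ 0.260 > α = 0.02, fail to reject H0; the evidence is not statistically significant.

t = 1.172; fail to reject H0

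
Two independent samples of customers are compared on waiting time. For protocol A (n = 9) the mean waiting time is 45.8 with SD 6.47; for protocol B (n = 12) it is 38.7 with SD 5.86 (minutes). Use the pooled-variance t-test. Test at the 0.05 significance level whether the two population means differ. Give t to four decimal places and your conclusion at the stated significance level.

Let group 1 = protocol A, group 2 = protocol B. H0: μ_1 = μ_2; H1: μ_1 ≠ μ_2 (two-sample pooled-variance t-test, two-sided).
s_p² = [(9−1)·6.47² + (12−1)·5.86²]/(9+12−2) = 37.5065
t = (45.8 − 38.7)/√[37.5065·(1/9 + 1/12)] = 2.6291
df = n₁ + n₂ − 2 = 19
Two-sided p-value ≈ 0.0165
Since p ≈ 0.0165 < α = 0.05, reject H0; the data support H1.

t = 2.6291; reject H0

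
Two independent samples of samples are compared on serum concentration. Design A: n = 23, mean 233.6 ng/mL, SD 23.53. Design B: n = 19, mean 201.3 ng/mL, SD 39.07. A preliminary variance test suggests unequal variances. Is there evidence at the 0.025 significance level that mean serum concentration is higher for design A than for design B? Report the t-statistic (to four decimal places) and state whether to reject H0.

t = 3.1610; reject H0

Let group 1 = design A, group 2 = design B. H0: μ_1 = μ_2; H1: μ_1 > μ_2 (Welch's two-sample t-test, right-tailed).
t = (x̄_1 − x̄_2)/√(s_1²/n_1 + s_2²/n_2) = (233.6 − 201.3)/√(23.53²/23 + 39.07²/19) = 3.1610
Welch–Satterthwaite df ≈ 28.32
p-value = P(T ≥ 3.1610) ≈ 0.0019
Since p ≈ 0.0019 < α = 0.025, reject H0; the data support H1.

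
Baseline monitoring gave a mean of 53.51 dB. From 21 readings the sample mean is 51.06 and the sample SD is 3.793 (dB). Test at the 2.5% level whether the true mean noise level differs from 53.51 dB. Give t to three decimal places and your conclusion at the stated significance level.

H0: μ = 53.51; H1: μ ≠ 53.51 (one-sample t-test, two-sided).
t = (x̄ − μ₀)/(s/√n) = (51.06 − 53.51)/(3.793/√21) = -2.960
df = n − 1 = 20
Two-sided p-value ≈ 0.008
Since p ≈ 0.008 < α = 0.025, reject H0; the evidence is statistically significant.

t = -2.960; reject H0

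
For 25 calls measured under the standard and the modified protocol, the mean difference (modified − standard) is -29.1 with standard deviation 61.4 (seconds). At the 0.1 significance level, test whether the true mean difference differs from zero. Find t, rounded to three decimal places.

H0: μ_d = 0; H1: μ_d ≠ 0 (paired t-test on the differences, two-sided).
t = d̄/(s_d/√n) = -29.1/(61.4/√25) = -2.370
df = n − 1 = 24
Two-sided p-value ≈ 0.0262
Since p ≈ 0.0262 < α = 0.1, reject H0; the data support H1.

-2.370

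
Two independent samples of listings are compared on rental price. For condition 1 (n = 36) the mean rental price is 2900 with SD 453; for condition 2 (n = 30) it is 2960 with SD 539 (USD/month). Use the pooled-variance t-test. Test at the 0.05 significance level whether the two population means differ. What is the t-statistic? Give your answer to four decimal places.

Let group 1 = condition 1, group 2 = condition 2. H0: μ_1 = μ_2; H1: μ_1 ≠ μ_2 (two-sample pooled-variance t-test, two-sided).
s_p² = [(36−1)·453² + (30−1)·539²]/(36+30−2) = 243866
t = (2900 − 2960)/√[243866·(1/36 + 1/30)] = -0.4915
df = n₁ + n₂ − 2 = 64
Two-sided p-value ≈ 0.625
Since p ≈ 0.625 > α = 0.05, fail to reject H0; the data do not provide sufficient evidence against H0.

-0.4915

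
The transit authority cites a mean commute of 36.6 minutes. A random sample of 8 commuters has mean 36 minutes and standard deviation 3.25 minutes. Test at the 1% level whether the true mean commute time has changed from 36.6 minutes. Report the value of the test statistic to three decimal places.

-0.522

H0: μ = 36.6; H1: μ ≠ 36.6 (one-sample t-test, two-sided).
t = (x̄ − μ₀)/(s/√n) = (36 − 36.6)/(3.25/√8) = -0.522
df = n − 1 = 7
Two-sided p-value ≈ 0.6177
Since p ≈ 0.6177 > α = 0.01, fail to reject H0; the evidence is not statistically significant.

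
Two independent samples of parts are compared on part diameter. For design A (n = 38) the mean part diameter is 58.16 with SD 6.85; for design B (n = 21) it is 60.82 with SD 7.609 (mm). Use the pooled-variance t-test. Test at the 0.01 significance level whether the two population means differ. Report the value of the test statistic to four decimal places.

-1.3729

Let group 1 = design A, group 2 = design B. H0: μ_1 = μ_2; H1: μ_1 ≠ μ_2 (two-sample pooled-variance t-test, two-sided).
s_p² = [(38−1)·6.85² + (21−1)·7.609²]/(38+21−2) = 50.7732
t = (58.16 − 60.82)/√[50.7732·(1/38 + 1/21)] = -1.3729
df = n₁ + n₂ − 2 = 57
Two-sided p-value ≈ 0.1752
Since p ≈ 0.1752 > α = 0.01, fail to reject H0; the data do not provide sufficient evidence against H0.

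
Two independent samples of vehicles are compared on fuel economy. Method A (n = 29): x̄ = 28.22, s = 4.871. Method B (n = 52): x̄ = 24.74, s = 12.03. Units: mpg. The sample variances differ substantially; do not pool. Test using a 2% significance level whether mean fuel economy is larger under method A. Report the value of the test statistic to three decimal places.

Let group 1 = method A, group 2 = method B. H0: μ_1 = μ_2; H1: μ_1 > μ_2 (Welch's two-sample t-test, right-tailed).
t = (x̄_1 − x̄_2)/√(s_1²/n_1 + s_2²/n_2) = (28.22 − 24.74)/√(4.871²/29 + 12.03²/52) = 1.834
Welch–Satterthwaite df ≈ 73.78
p-value = P(T ≥ 1.834) ≈ 0.0354
Since p ≈ 0.0354 > α = 0.02, fail to reject H0; the data do not provide sufficient evidence against H0.

1.834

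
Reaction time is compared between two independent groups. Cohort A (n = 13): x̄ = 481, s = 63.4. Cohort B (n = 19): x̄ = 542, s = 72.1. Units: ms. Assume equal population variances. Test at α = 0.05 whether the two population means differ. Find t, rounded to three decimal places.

Let group 1 = cohort A, group 2 = cohort B. H0: μ_1 = μ_2; H1: μ_1 ≠ μ_2 (two-sample pooled-variance t-test, two-sided).
s_p² = [(13−1)·63.4² + (19−1)·72.1²]/(13+19−2) = 4726.87
t = (481 − 542)/√[4726.87·(1/13 + 1/19)] = -2.465
df = n₁ + n₂ − 2 = 30
Two-sided p-value ≈ 0.020
Since p ≈ 0.020 < α = 0.05, reject H0; the evidence is statistically significant.

-2.465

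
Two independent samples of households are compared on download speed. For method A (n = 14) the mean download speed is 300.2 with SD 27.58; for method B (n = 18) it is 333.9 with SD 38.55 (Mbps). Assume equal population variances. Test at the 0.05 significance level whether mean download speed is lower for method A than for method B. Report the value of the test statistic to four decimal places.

Let group 1 = method A, group 2 = method B. H0: μ_1 = μ_2; H1: μ_1 < μ_2 (two-sample pooled-variance t-test, left-tailed).
s_p² = [(14−1)·27.58² + (18−1)·38.55²]/(14+18−2) = 1171.74
t = (300.2 − 333.9)/√[1171.74·(1/14 + 1/18)] = -2.7627
df = n₁ + n₂ − 2 = 30
p-value = P(T ≤ -2.7627) ≈ 0.005
Since p ≈ 0.005 < α = 0.05, reject H0; the data support H1.

-2.7627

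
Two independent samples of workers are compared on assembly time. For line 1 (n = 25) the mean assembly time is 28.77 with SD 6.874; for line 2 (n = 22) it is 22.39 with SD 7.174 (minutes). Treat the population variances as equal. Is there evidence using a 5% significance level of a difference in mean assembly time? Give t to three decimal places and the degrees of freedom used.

t = 3.111, df = 45

Let group 1 = line 1, group 2 = line 2. H0: μ_1 = μ_2; H1: μ_1 ≠ μ_2 (two-sample pooled-variance t-test, two-sided).
s_p² = [(25−1)·6.874² + (22−1)·7.174²]/(25+22−2) = 49.2186
t = (28.77 − 22.39)/√[49.2186·(1/25 + 1/22)] = 3.111
df = n₁ + n₂ − 2 = 45
Two-sided p-value ≈ 0.0032
Since p ≈ 0.0032 < α = 0.05, reject H0; the evidence is statistically significant.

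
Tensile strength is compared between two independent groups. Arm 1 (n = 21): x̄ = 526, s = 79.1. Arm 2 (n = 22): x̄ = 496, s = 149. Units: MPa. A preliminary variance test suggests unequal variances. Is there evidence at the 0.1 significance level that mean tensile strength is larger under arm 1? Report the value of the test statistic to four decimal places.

0.8298

Let group 1 = arm 1, group 2 = arm 2. H0: μ_1 = μ_2; H1: μ_1 > μ_2 (Welch's two-sample t-test, right-tailed).
t = (x̄_1 − x̄_2)/√(s_1²/n_1 + s_2²/n_2) = (526 − 496)/√(79.1²/21 + 149²/22) = 0.8298
Welch–Satterthwaite df ≈ 32.28
p-value = P(T ≥ 0.8298) ≈ 0.2064
Since p ≈ 0.2064 > α = 0.1, fail to reject H0; the data do not provide sufficient evidence against H0.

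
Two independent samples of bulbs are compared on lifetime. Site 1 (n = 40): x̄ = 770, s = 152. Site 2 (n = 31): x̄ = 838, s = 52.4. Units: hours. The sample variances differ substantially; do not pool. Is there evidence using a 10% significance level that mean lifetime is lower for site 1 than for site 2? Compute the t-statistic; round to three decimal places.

Let group 1 = site 1, group 2 = site 2. H0: μ_1 = μ_2; H1: μ_1 < μ_2 (Welch's two-sample t-test, left-tailed).
t = (x̄_1 − x̄_2)/√(s_1²/n_1 + s_2²/n_2) = (770 − 838)/√(152²/40 + 52.4²/31) = -2.635
Welch–Satterthwaite df ≈ 50.34
p-value = P(T ≤ -2.635) ≈ 0.0056
Since p ≈ 0.0056 < α = 0.1, reject H0; the evidence is statistically significant.

-2.635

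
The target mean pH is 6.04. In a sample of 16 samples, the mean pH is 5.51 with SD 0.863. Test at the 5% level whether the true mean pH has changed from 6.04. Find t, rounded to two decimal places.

H0: μ = 6.04; H1: μ ≠ 6.04 (one-sample t-test, two-sided).
t = (x̄ − μ₀)/(s/√n) = (5.51 − 6.04)/(0.863/√16) = -2.46
df = n − 1 = 15
Two-sided p-value ≈ 0.0267
Since p ≈ 0.0267 < α = 0.05, reject H0; the evidence is statistically significant.

-2.46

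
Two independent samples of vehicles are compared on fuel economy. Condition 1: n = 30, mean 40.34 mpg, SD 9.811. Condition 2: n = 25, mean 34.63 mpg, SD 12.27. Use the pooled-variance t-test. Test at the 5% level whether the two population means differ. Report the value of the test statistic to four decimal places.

1.9181

Let group 1 = condition 1, group 2 = condition 2. H0: μ_1 = μ_2; H1: μ_1 ≠ μ_2 (two-sample pooled-variance t-test, two-sided).
s_p² = [(30−1)·9.811² + (25−1)·12.27²]/(30+25−2) = 120.843
t = (40.34 − 34.63)/√[120.843·(1/30 + 1/25)] = 1.9181
df = n₁ + n₂ − 2 = 53
Two-sided p-value ≈ 0.060
Since p ≈ 0.060 > α = 0.05, fail to reject H0; the evidence is not statistically significant.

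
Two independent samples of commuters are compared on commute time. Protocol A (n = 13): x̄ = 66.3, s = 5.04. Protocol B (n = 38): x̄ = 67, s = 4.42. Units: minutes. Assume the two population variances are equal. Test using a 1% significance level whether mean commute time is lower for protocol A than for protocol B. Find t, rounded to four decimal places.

-0.4757

Let group 1 = protocol A, group 2 = protocol B. H0: μ_1 = μ_2; H1: μ_1 < μ_2 (two-sample pooled-variance t-test, left-tailed).
s_p² = [(13−1)·5.04² + (38−1)·4.42²]/(13+38−2) = 20.9728
t = (66.3 − 67)/√[20.9728·(1/13 + 1/38)] = -0.4757
df = n₁ + n₂ − 2 = 49
p-value = P(T ≤ -0.4757) ≈ 0.318
Since p ≈ 0.318 > α = 0.01, fail to reject H0; the evidence is not statistically significant.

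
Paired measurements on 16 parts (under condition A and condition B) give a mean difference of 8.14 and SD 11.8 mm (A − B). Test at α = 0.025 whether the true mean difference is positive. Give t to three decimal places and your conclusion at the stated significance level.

t = 2.759; reject H0

H0: μ_d = 0; H1: μ_d > 0 (paired t-test on the differences, right-tailed).
t = d̄/(s_d/√n) = 8.14/(11.8/√16) = 2.759
df = n − 1 = 15
p-value = P(T ≥ 2.759) ≈ 0.007
Since p ≈ 0.007 < α = 0.025, reject H0; the data support H1.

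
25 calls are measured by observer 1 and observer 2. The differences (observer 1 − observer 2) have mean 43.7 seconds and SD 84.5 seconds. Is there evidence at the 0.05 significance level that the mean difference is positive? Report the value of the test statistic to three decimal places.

H0: μ_d = 0; H1: μ_d > 0 (paired t-test on the differences, right-tailed).
t = d̄/(s_d/√n) = 43.7/(84.5/√25) = 2.586
df = n − 1 = 24
p-value = P(T ≥ 2.586) ≈ 0.0081
Since p ≈ 0.0081 < α = 0.05, reject H0; the data support H1.

2.586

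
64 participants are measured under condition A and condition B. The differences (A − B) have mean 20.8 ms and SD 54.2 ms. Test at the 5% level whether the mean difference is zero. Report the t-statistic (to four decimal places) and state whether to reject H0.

t = 3.0701; reject H0

H0: μ_d = 0; H1: μ_d ≠ 0 (paired t-test on the differences, two-sided).
t = d̄/(s_d/√n) = 20.8/(54.2/√64) = 3.0701
df = n − 1 = 63
Two-sided p-value ≈ 0.0032
Since p ≈ 0.0032 < α = 0.05, reject H0; the data support H1.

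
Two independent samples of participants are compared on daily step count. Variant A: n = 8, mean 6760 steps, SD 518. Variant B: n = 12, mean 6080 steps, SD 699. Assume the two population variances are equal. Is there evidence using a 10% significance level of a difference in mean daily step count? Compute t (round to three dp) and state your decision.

t = 2.347; reject H0

Let group 1 = variant A, group 2 = variant B. H0: μ_1 = μ_2; H1: μ_1 ≠ μ_2 (two-sample pooled-variance t-test, two-sided).
s_p² = [(8−1)·518² + (12−1)·699²]/(8+12−2) = 402938
t = (6760 − 6080)/√[402938·(1/8 + 1/12)] = 2.347
df = n₁ + n₂ − 2 = 18
Two-sided p-value ≈ 0.031
Since p ≈ 0.031 < α = 0.1, reject H0; the evidence is statistically significant.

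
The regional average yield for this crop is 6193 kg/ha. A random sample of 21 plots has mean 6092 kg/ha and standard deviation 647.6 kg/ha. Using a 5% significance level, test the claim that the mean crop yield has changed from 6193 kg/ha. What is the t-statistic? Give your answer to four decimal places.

-0.7147

H0: μ = 6193; H1: μ ≠ 6193 (one-sample t-test, two-sided).
t = (x̄ − μ₀)/(s/√n) = (6092 − 6193)/(647.6/√21) = -0.7147
df = n − 1 = 20
Two-sided p-value ≈ 0.4831
Since p ≈ 0.4831 > α = 0.05, fail to reject H0; the evidence is not statistically significant.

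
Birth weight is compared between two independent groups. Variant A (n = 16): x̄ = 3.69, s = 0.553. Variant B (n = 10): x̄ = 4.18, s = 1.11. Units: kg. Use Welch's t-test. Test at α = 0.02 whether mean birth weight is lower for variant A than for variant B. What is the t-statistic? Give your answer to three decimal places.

-1.299

Let group 1 = variant A, group 2 = variant B. H0: μ_1 = μ_2; H1: μ_1 < μ_2 (Welch's two-sample t-test, left-tailed).
t = (x̄_1 − x̄_2)/√(s_1²/n_1 + s_2²/n_2) = (3.69 − 4.18)/√(0.553²/16 + 1.11²/10) = -1.299
Welch–Satterthwaite df ≈ 11.84
p-value = P(T ≤ -1.299) ≈ 0.109
Since p ≈ 0.109 > α = 0.02, fail to reject H0; the evidence is not statistically significant.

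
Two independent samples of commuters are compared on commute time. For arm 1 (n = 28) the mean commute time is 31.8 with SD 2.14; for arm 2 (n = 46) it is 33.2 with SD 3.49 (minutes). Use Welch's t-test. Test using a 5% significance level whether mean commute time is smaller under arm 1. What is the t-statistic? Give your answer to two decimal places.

Let group 1 = arm 1, group 2 = arm 2. H0: μ_1 = μ_2; H1: μ_1 < μ_2 (Welch's two-sample t-test, left-tailed).
t = (x̄_1 − x̄_2)/√(s_1²/n_1 + s_2²/n_2) = (31.8 − 33.2)/√(2.14²/28 + 3.49²/46) = -2.14
Welch–Satterthwaite df ≈ 71.99
p-value = P(T ≤ -2.14) ≈ 0.0179
Since p ≈ 0.0179 < α = 0.05, reject H0; the evidence is statistically significant.

-2.14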